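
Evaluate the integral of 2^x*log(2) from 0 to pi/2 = -1 + 2^(pi/2)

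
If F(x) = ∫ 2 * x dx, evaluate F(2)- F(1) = 3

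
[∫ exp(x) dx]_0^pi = -1 + exp(pi)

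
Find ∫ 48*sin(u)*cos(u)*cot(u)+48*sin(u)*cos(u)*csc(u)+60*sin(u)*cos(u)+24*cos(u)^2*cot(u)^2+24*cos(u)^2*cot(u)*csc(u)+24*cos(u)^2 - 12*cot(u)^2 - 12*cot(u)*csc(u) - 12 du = -3*(4*cot(u) + 4*csc(u) + 5)*cos(2*u) + C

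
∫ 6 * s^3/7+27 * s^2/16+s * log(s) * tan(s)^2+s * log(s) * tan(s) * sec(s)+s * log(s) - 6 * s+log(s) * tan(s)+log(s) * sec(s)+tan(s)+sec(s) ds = s*(3*s*(8*s^2 + 21*s - 112) + 112*(tan(s) + sec(s))*log(s))/112 + C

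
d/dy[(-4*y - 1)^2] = 32*y + 8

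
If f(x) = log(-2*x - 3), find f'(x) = 2/(2*x + 3)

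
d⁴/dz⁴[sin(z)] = sin(z)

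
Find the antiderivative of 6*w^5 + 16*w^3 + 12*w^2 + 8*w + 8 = w^6 + 4*w^4 + 4*w^3 + 4*w^2 + 8*w + C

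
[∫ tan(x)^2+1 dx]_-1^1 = 2*tan(1)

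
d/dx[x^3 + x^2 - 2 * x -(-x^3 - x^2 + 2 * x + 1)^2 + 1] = -6*x^5 - 10*x^4 + 12*x^3 + 21*x^2 - 2*x - 6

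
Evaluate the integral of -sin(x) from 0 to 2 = -1 + cos(2)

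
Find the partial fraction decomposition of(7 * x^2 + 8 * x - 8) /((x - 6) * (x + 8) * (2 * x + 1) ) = 41/(195*(2*x + 1)) + 188/(105*(x + 8)) + 146/(91*(x - 6))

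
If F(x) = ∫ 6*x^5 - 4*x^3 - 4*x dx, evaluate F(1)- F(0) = -2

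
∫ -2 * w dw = -w^2 + C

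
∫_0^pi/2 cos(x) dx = 1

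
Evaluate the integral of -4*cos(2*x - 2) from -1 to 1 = -2*sin(4)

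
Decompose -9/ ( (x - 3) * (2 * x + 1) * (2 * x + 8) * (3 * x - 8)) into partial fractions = 243/(760*(3*x - 8)) - 36/(931*(2*x + 1)) + 9/(1960*(x + 4)) - 9/(98*(x - 3))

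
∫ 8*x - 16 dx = 4*x^2 - 16*x + C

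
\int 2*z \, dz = z^2 + C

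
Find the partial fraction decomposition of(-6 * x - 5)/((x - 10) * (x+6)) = -31/(16*(x + 6)) - 65/(16*(x - 10))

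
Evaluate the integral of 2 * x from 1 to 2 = 3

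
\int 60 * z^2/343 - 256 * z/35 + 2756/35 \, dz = 20*z^3/343 - 128*z^2/35 + 2756*z/35 + C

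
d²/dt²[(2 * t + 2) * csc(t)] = 2*(-t + 2*t/sin(t)^2 - 1 - 2*cos(t)/sin(t) + 2/sin(t)^2)/sin(t)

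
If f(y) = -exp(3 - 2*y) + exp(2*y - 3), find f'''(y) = (8*exp(4*y - 6) + 8)*exp(3 - 2*y)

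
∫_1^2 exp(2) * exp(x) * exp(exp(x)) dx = -exp(2 + E) + exp(2 + exp(2))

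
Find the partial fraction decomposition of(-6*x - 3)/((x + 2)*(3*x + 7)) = -33/(3*x + 7) + 9/(x + 2)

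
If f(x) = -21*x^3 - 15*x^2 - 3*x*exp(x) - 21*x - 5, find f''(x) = -3*x*exp(x) - 126*x - 6*exp(x) - 30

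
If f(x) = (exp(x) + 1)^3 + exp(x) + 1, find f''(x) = 9*exp(3*x) + 12*exp(2*x) + 4*exp(x)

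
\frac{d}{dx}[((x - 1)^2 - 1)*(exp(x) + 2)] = x^2*exp(x) + 4*x - 2*exp(x) - 4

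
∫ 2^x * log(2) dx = 2^x + C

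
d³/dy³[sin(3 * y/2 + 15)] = -27*cos(3*y/2 + 15)/8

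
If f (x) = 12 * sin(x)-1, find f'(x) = 12*cos(x)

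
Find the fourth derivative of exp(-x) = exp(-x)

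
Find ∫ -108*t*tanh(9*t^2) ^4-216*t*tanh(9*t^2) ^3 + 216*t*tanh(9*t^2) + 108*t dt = 2*(tanh(9*t^2)^2 + 3*tanh(9*t^2) + 3)*tanh(9*t^2) + C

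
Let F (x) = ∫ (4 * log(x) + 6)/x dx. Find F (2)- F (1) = -2 + 2*log(2) + 2*(log(2) + 1)^2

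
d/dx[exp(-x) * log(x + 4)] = (-x*log(x + 4) - 4*log(x + 4) + 1)/(x*exp(x) + 4*exp(x))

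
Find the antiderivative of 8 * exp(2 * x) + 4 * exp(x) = (2*exp(x) + 1)^2 + C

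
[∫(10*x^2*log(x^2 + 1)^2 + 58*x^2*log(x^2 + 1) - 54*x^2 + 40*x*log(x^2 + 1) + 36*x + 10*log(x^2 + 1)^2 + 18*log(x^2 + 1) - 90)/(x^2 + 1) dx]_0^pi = (30 + 30*pi)*(-3 + 3*log(1 + pi^2)/5 + log(1 + pi^2)^2/3) + 90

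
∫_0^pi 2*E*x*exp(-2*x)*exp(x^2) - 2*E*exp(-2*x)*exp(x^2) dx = -E + exp((-1 + pi)^2)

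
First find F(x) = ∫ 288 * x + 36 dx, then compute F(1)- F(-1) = 72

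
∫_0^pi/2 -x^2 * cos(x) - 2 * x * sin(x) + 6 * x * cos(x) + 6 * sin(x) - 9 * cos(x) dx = -(-3 + pi/2)^2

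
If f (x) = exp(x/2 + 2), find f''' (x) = exp(x/2 + 2)/8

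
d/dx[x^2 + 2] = 2*x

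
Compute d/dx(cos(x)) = -sin(x)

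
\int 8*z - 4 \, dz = 4*z^2 - 4*z + C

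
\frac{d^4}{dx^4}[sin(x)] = sin(x)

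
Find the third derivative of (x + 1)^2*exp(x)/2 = x^2*exp(x)/2 + 4*x*exp(x) + 13*exp(x)/2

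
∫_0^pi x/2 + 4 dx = pi^2/4 + 4*pi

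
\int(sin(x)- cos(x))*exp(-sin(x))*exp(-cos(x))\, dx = exp(-sqrt(2)*sin(x + pi/4)) + C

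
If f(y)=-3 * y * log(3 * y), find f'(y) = -3*log(y) - 3*log(3) - 3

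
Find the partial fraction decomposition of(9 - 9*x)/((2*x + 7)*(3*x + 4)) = 63/(13*(3*x + 4)) - 81/(13*(2*x + 7))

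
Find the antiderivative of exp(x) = exp(x) + C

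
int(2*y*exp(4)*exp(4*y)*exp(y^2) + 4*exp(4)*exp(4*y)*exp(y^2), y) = exp((y + 2)^2) + C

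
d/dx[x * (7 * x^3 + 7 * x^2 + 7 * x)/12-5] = 7*x^3/3 + 7*x^2/4 + 7*x/6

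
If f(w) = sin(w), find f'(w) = cos(w)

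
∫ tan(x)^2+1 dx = tan(x) + C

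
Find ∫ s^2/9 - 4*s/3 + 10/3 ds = s^3/27 - 2*s^2/3 + 10*s/3 + C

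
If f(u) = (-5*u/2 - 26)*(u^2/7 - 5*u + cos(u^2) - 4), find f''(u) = 10*u^3*cos(u^2) + 104*u^2*cos(u^2) + 15*u*sin(u^2) - 15*u/7 + 52*sin(u^2) + 123/7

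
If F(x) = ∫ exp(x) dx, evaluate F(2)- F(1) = -E + exp(2)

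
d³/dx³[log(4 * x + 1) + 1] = 128/(64*x^3 + 48*x^2 + 12*x + 1)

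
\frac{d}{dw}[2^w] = 2^w*log(2)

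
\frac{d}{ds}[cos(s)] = -sin(s)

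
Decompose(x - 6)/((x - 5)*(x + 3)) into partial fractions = 9/(8*(x + 3)) - 1/(8*(x - 5))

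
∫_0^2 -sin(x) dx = -1 + cos(2)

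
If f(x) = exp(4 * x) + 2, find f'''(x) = 64*exp(4*x)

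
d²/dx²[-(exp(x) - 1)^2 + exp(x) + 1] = -4*exp(2*x) + 3*exp(x)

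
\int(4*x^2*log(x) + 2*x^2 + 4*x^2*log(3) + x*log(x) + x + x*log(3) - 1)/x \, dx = (2*x^2 + x - 1)*log(3*x) + C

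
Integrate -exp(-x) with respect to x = exp(-x) + C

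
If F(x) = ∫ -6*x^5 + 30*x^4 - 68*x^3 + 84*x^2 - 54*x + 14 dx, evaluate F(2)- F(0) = 0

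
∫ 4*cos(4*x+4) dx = sin(4*x + 4) + C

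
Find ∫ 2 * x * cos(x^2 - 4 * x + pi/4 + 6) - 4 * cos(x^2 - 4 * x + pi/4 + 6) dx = sin((x - 2)^2 + pi/4 + 2) + C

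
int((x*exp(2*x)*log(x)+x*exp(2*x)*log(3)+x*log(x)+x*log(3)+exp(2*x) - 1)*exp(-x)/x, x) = 2*log(3*x)*sinh(x) + C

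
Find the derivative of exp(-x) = -exp(-x)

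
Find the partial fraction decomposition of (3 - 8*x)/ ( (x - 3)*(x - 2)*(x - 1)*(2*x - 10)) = 5/(16*(x - 1)) - 13/(6*(x - 2)) + 21/(8*(x - 3)) - 37/(48*(x - 5))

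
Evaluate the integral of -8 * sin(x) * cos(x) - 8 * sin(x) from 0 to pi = -16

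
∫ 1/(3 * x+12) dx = log(x + 4)/3 + C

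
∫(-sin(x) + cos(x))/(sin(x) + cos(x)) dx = log(2*sin(x) + 2*cos(x)) + C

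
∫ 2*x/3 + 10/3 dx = x^2/3 + 10*x/3 + C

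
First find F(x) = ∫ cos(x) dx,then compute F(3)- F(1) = -sin(1) + sin(3)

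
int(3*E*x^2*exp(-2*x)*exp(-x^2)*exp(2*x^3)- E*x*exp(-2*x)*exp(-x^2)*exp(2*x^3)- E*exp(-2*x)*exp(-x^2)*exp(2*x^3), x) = exp(2*x^3 - x^2 - 2*x + 1)/2 + C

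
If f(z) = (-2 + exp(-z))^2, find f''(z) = (4 - 4*exp(z))*exp(-2*z)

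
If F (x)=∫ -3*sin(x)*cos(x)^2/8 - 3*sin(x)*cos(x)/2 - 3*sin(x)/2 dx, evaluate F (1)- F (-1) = 0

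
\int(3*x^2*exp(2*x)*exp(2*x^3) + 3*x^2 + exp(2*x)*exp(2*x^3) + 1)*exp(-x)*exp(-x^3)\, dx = -exp(-x^3 - x) + exp(x^3 + x) + C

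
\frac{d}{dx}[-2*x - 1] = -2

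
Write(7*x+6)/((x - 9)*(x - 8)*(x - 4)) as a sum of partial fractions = 17/(10*(x - 4)) - 31/(2*(x - 8)) + 69/(5*(x - 9))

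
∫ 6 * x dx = 3*x^2 + C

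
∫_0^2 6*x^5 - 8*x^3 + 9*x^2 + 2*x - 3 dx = 54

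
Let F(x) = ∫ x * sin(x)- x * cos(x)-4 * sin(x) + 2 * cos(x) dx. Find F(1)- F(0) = -3 + 2*cos(1) + 2*sin(1)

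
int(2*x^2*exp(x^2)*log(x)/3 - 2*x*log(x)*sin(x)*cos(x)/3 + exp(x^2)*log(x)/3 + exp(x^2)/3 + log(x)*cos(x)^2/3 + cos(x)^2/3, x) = x*(exp(x^2) + cos(x)^2)*log(x)/3 + C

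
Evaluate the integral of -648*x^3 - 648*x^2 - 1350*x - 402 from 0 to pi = -2*(18 + 6*pi + 9*pi^2)^2 + 30*pi + 45*pi^2 + 648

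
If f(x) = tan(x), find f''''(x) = 24*tan(x)^5 + 40*tan(x)^3 + 16*tan(x)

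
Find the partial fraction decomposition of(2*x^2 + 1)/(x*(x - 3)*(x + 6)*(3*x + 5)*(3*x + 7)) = -321/(2464*(3*x + 7)) + 177/(1820*(3*x + 5)) + 73/(7722*(x + 6)) + 19/(6048*(x - 3)) - 1/(630*x)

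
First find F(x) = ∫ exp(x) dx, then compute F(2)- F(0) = -1 + exp(2)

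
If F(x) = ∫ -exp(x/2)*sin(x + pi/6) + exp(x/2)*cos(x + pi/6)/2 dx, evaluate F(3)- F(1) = (E*cos(pi/6 + 3) - cos(pi/6 + 1))*exp(1/2)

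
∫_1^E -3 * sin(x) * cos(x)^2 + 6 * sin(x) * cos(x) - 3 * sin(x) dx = (-1 + cos(E))^3 - (-1 + cos(1))^3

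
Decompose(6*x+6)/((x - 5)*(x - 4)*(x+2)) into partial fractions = -1/(7*(x + 2)) - 5/(x - 4) + 36/(7*(x - 5))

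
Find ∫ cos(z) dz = sin(z) + C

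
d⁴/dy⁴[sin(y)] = sin(y)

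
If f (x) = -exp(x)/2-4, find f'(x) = -exp(x)/2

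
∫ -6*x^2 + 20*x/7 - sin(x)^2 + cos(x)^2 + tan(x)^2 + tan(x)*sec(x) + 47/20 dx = -2*x^3 + 10*x^2/7 + 27*x/20 + sin(2*x)/2 + tan(x) + sec(x) + C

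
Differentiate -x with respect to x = -1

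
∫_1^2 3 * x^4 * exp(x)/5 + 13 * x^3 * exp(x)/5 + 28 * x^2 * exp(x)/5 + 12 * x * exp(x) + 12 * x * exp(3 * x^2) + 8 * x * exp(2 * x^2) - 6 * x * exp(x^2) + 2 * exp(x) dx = -3*exp(4) - 2*exp(3) - 24*E/5 + 166*exp(2)/5 + 2*exp(8) + 2*exp(12)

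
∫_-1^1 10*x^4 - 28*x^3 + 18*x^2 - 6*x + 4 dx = 24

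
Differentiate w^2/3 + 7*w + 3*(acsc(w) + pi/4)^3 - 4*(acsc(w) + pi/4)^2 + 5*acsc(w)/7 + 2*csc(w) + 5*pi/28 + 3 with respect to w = (224*w^3*sqrt(1 - 1/w^2) - 672*w^2*sqrt(1 - 1/w^2)*cot(w)*csc(w) + 2352*w^2*sqrt(1 - 1/w^2) - 3024*acsc(w)^2 - 1512*pi*acsc(w) + 2688*acsc(w) - 189*pi^2 - 240 + 672*pi)/(336*w^2*sqrt(1 - 1/w^2))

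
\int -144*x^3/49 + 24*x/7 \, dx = -36*x^4/49 + 12*x^2/7 + C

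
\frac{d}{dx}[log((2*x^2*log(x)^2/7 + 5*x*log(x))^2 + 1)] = (16*x^3*log(x)^4 + 16*x^3*log(x)^3 + 420*x^2*log(x)^3 + 420*x^2*log(x)^2 + 2450*x*log(x)^2 + 2450*x*log(x))/(4*x^4*log(x)^4 + 140*x^3*log(x)^3 + 1225*x^2*log(x)^2 + 49)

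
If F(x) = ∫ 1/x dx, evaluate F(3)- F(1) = log(3)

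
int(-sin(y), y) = cos(y) + C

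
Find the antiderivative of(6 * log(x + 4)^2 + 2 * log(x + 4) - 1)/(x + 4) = (2*log(x + 4)^2 + log(x + 4) - 1)*log(x + 4) + C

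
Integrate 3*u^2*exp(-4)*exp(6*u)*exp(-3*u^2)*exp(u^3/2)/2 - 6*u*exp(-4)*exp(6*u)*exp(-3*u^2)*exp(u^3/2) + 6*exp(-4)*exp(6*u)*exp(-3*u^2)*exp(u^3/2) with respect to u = exp((u - 2)^3/2) + C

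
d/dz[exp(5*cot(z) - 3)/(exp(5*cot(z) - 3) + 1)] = -5*exp(3)*exp(5/tan(z))/((exp(5/tan(z)) + exp(3))^2*sin(z)^2)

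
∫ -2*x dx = -x^2 + C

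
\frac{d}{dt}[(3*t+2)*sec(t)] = 3*t*tan(t)*sec(t) + 2*tan(t)*sec(t) + 3*sec(t)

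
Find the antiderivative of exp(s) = exp(s) + C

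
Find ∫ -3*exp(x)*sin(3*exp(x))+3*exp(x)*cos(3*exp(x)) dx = sqrt(2)*sin(3*exp(x) + pi/4) + C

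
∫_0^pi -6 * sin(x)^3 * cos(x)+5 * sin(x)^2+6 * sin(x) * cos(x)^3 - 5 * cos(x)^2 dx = 0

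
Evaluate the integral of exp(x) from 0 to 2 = -1 + exp(2)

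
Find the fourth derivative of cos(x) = cos(x)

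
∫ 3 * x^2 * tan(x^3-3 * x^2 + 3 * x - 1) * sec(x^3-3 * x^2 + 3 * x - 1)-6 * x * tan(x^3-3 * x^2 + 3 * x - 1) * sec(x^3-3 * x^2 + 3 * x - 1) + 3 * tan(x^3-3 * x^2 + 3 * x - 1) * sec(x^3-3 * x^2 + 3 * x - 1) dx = sec((x - 1)^3) + C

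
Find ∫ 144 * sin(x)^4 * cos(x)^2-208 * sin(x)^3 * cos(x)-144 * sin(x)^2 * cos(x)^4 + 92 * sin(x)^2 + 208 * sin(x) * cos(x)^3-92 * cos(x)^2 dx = -48*sin(x)^3*cos(x)^3 - 46*sin(2*x) - 13*cos(4*x) + C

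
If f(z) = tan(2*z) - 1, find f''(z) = 8*sin(2*z)/cos(2*z)^3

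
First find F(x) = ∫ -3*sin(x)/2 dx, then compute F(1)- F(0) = -3/2 + 3*cos(1)/2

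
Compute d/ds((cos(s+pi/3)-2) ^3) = -3*sin(s + pi/3)*cos(s + pi/3)^2 - 12*sin(s + pi/3) + 6*cos(2*s + pi/6)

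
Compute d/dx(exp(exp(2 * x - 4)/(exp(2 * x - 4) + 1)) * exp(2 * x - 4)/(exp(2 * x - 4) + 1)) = (2*exp(2*x - 4 + exp(2*x)/(exp(2*x) + exp(4))) + 4*exp(4*x - 8 + exp(2*x)/(exp(2*x) + exp(4))))/(exp(-12)*exp(6*x) + 3*exp(-8)*exp(4*x) + 3*exp(-4)*exp(2*x) + 1)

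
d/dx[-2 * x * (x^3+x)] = -8*x^3 - 4*x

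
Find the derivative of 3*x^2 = 6*x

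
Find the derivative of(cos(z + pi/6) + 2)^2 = -4*sin(z + pi/6) - sin(2*z + pi/3)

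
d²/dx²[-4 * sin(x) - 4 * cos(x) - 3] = 4*sin(x) + 4*cos(x)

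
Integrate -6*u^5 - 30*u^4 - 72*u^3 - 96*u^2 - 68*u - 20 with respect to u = -u^6 - 6*u^5 - 18*u^4 - 32*u^3 - 34*u^2 - 20*u + C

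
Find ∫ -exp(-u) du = exp(-u) + C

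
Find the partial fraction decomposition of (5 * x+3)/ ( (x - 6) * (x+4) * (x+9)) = -14/(25*(x + 9)) + 17/(50*(x + 4)) + 11/(50*(x - 6))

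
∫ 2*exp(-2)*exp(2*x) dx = exp(2*x - 2) + C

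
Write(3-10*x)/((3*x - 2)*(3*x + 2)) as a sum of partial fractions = -29/(12*(3*x + 2)) - 11/(12*(3*x - 2))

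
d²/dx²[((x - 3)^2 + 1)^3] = 30*x^4 - 360*x^3 + 1656*x^2 - 3456*x + 2760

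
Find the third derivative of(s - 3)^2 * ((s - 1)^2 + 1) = 24*s - 48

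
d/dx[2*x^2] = 4*x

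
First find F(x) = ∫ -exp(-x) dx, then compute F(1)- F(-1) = -E + exp(-1)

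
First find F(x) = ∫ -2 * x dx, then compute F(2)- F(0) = -4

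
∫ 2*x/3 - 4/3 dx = x^2/3 - 4*x/3 + C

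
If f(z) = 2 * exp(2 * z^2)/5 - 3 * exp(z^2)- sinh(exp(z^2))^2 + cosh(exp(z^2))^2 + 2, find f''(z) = 32*z^2*exp(2*z^2)/5 - 12*z^2*exp(z^2) + 8*exp(2*z^2)/5 - 6*exp(z^2)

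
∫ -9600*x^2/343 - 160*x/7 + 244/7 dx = -3200*x^3/343 - 80*x^2/7 + 244*x/7 + C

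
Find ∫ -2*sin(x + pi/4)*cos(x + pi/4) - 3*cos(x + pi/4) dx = -sin(2*x)/2 - 3*sin(x + pi/4) + C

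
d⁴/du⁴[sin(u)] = sin(u)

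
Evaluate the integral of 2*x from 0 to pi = pi^2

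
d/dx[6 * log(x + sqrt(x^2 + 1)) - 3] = (6*x + 6*sqrt(x^2 + 1))/(x^2 + x*sqrt(x^2 + 1) + 1)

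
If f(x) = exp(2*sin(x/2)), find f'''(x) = (-3*sin(x) + 2*cos(x/2) + cos(3*x/2))*exp(2*sin(x/2))/4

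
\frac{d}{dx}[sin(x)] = cos(x)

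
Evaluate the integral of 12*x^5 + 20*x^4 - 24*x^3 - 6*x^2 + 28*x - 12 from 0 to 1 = 0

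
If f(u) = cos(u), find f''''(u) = cos(u)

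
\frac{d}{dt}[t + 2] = 1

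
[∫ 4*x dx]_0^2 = 8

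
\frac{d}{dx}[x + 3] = 1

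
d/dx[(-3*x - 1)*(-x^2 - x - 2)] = 9*x^2 + 8*x + 7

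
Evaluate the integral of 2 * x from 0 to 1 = 1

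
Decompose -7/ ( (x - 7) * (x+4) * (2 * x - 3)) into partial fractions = 28/(121*(2*x - 3)) - 7/(121*(x + 4)) - 7/(121*(x - 7))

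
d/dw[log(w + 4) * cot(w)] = (-w*log(w + 4)/sin(w)^2 - 4*log(w + 4)/sin(w)^2 + 1/tan(w))/(w + 4)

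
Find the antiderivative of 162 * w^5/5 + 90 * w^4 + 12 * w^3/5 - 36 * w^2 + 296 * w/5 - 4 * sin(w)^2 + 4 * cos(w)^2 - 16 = 27*w^6/5 + 18*w^5 + 3*w^4/5 - 12*w^3 + 148*w^2/5 - 16*w + 2*sin(2*w) + C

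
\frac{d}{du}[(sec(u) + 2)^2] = 2*(2 + 1/cos(u))*sin(u)/cos(u)^2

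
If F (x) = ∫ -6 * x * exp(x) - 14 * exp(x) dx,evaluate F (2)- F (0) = 8 - 20*exp(2)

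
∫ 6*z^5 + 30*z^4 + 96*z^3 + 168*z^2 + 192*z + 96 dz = z^6 + 6*z^5 + 24*z^4 + 56*z^3 + 96*z^2 + 96*z + C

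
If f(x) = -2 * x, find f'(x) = -2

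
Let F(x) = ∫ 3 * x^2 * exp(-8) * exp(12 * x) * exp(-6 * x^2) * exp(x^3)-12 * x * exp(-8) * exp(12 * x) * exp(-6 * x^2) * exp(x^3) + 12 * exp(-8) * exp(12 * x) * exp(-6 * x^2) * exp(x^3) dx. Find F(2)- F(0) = 1 - exp(-8)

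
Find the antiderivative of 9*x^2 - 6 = 3*x^3 - 6*x + C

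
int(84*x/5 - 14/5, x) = 42*x^2/5 - 14*x/5 + C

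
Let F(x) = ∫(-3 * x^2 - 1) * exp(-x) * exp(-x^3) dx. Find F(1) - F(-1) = -exp(2) + exp(-2)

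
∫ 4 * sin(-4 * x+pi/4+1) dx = cos(-4*x + pi/4 + 1) + C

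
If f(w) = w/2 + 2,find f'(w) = 1/2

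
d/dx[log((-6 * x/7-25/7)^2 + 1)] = (36*x + 150)/(18*x^2 + 150*x + 337)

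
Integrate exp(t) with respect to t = exp(t) + C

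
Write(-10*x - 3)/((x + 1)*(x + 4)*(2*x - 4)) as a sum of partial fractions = 37/(36*(x + 4)) - 7/(18*(x + 1)) - 23/(36*(x - 2))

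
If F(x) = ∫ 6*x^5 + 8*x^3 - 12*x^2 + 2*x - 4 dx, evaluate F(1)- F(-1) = -16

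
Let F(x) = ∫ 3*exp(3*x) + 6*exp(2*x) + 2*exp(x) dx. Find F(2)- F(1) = -(1 + E)^3 - exp(2) + E + (1 + exp(2))^3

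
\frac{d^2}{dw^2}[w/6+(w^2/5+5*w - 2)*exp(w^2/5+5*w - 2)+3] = 4*w^4*exp(w^2/5 + 5*w - 2)/125 + 8*w^3*exp(w^2/5 + 5*w - 2)/5 + 627*w^2*exp(w^2/5 + 5*w - 2)/25 + 127*w*exp(w^2/5 + 5*w - 2) - 2*exp(w^2/5 + 5*w - 2)/5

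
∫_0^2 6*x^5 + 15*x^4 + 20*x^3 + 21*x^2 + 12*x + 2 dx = 324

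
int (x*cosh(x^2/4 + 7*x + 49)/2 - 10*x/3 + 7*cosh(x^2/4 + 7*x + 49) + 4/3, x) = -5*x^2/3 + 4*x/3 + sinh((x + 14)^2/4) + C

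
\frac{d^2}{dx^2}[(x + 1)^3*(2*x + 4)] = 24*x^2 + 60*x + 36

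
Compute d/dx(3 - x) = -1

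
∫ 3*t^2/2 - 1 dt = t^3/2 - t + C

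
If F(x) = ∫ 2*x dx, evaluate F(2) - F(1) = 3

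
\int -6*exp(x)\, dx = -6*exp(x) + C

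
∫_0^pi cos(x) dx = 0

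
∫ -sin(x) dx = cos(x) + C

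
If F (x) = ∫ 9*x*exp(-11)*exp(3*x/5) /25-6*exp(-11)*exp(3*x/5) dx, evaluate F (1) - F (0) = -52*exp(-52/5)/5 + 11*exp(-11)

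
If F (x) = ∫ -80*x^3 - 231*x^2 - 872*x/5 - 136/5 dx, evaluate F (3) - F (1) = -4354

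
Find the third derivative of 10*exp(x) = 10*exp(x)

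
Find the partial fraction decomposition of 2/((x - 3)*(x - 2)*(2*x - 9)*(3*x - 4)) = -27/(95*(3*x - 4)) + 16/(285*(2*x - 9)) + 1/(5*(x - 2)) - 2/(15*(x - 3))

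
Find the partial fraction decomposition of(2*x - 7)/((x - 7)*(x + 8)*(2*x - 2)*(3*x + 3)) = 23/(5670*(x + 8)) - 3/(224*(x + 1)) + 5/(648*(x - 1)) + 7/(4320*(x - 7))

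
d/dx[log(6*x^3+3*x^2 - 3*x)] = (6*x^2 + 2*x - 1)/(2*x^3 + x^2 - x)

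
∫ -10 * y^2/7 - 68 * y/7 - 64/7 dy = -10*y^3/21 - 34*y^2/7 - 64*y/7 + C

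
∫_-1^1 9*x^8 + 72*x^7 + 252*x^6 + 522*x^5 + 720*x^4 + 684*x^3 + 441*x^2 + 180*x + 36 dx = 728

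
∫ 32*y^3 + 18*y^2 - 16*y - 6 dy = 8*y^4 + 6*y^3 - 8*y^2 - 6*y + C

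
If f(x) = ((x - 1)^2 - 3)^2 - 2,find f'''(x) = 24*x - 24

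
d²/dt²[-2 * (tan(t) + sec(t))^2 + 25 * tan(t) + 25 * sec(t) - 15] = (-92*sin(t) + 100*sin(2*t) + 4*sin(3*t) + 125*cos(t) - 24*cos(2*t)*tan(t)^2 + 8*cos(2*t) - 25*cos(3*t) - 24*tan(t)^2 - 40)/(cos(2*t) + 1)^2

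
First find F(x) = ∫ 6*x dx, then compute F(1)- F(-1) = 0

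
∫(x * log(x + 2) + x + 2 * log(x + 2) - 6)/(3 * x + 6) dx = (x - 6)*log(x + 2)/3 + C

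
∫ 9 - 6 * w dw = -3*w^2 + 9*w + C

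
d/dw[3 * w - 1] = 3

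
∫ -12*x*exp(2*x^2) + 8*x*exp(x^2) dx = (4 - 3*exp(x^2))*exp(x^2) + C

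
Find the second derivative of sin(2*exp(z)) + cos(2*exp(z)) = 2*sqrt(2)*(-2*exp(z)*sin(2*exp(z) + pi/4) + cos(2*exp(z) + pi/4))*exp(z)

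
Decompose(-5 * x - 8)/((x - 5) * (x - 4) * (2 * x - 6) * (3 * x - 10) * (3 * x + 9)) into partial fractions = -333/(190*(3*x - 10)) + 1/(5472*(x + 3)) + 23/(72*(x - 3)) + 1/(3*(x - 4)) - 11/(160*(x - 5))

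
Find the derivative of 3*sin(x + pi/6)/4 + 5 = 3*cos(x + pi/6)/4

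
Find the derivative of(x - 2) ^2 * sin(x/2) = x^2*cos(x/2)/2 + 2*x*sin(x/2) - 2*x*cos(x/2) - 4*sin(x/2) + 2*cos(x/2)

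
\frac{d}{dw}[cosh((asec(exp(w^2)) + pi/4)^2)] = w*(4*asec(exp(w^2)) + pi)*exp(-w^2)*sinh(asec(exp(w^2))^2 + pi*asec(exp(w^2))/2 + pi^2/16)/sqrt(1 - exp(-2*w^2))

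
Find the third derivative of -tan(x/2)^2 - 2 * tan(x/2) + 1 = -3*tan(x/2)^5 - 3*tan(x/2)^4/2 - 5*tan(x/2)^3 - 2*tan(x/2)^2 - 2*tan(x/2) - 1/2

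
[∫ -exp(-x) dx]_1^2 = -exp(-1) + exp(-2)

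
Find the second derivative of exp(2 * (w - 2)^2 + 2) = 16*w^2*exp(2*w^2 - 8*w + 10) - 64*w*exp(2*w^2 - 8*w + 10) + 68*exp(2*w^2 - 8*w + 10)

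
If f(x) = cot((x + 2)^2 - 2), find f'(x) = -2*(x + 2)/sin(x^2 + 4*x + 2)^2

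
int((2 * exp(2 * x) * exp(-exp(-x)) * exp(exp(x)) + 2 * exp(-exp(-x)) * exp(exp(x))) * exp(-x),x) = 2*exp(2*sinh(x)) + C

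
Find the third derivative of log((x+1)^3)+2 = 6/(x^3 + 3*x^2 + 3*x + 1)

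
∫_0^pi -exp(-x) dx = -1 + exp(-pi)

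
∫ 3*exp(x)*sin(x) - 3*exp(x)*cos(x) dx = -3*exp(x)*cos(x) + C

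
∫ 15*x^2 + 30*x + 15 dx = 5*x^3 + 15*x^2 + 15*x + C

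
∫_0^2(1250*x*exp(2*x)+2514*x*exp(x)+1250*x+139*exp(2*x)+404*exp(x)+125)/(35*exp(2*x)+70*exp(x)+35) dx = 24*exp(2)/(5*(1 + exp(2))) + 536/7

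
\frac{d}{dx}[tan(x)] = cos(x)^(-2)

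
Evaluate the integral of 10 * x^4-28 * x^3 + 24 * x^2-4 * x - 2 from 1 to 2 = 5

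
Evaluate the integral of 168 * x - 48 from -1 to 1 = -96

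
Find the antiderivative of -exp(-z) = exp(-z) + C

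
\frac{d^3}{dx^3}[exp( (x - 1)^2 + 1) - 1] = 8*x^3*exp(x^2 - 2*x + 2) - 24*x^2*exp(x^2 - 2*x + 2) + 36*x*exp(x^2 - 2*x + 2) - 20*exp(x^2 - 2*x + 2)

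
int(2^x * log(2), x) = 2^x + C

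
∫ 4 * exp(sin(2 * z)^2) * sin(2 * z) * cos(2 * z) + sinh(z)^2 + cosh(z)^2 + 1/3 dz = z/3 + exp(sin(2*z)^2) + sinh(2*z)/2 + C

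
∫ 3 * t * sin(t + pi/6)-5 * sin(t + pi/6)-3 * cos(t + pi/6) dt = (5 - 3*t)*cos(t + pi/6) + C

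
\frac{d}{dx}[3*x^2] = 6*x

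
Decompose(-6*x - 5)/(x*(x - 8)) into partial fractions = -53/(8*(x - 8)) + 5/(8*x)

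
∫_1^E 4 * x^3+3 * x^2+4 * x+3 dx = -8 + (1 + E)*(1 + 2*E + exp(3))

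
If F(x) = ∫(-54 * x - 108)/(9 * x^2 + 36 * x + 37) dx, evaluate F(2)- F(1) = -3*log(145) + 3*log(82)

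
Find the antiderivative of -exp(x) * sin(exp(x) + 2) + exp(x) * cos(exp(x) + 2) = sqrt(2)*sin(exp(x) + pi/4 + 2) + C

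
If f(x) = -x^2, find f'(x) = -2*x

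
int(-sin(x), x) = cos(x) + C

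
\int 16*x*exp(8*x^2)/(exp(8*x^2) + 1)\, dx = log(exp(8*x^2) + 1) + C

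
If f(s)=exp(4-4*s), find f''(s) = 16*exp(4 - 4*s)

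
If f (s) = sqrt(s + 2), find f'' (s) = -1/(4*s*sqrt(s + 2) + 8*sqrt(s + 2))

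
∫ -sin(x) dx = cos(x) + C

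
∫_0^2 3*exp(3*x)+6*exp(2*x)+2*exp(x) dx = -exp(2) - 7 + (1 + exp(2))^3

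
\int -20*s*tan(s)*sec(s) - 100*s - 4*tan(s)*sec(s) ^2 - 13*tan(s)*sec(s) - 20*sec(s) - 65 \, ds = 35*s - 2*(5*s + sec(s) + 5)^2 + 7*sec(s) + C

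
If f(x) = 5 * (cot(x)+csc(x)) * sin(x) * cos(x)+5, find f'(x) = -5*(2*cos(x) + 1)*sin(x)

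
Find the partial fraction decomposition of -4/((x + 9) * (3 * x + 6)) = 4/(21*(x + 9)) - 4/(21*(x + 2))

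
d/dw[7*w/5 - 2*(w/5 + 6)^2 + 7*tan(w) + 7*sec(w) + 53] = -4*w/25 + 7*tan(w)^2 + 7*tan(w)*sec(w) + 18/5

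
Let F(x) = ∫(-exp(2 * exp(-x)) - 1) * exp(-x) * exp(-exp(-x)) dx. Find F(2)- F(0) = -E - exp(-exp(-2)) + exp(-1) + exp(exp(-2))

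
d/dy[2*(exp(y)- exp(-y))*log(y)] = (2*y*exp(2*y)*log(y) + 2*y*log(y) + 2*exp(2*y) - 2)*exp(-y)/y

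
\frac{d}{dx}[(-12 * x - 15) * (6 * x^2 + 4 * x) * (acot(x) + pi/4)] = (-216*x^4*acot(x) - 54*pi*x^4 - 276*x^3*acot(x) - 69*pi*x^3 + 72*x^3 - 276*x^2*acot(x) - 69*pi*x^2 + 138*x^2 - 276*x*acot(x) - 69*pi*x + 60*x - 60*acot(x) - 15*pi)/(x^2 + 1)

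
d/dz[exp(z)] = exp(z)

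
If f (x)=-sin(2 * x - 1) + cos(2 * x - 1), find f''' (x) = 8*sin(2*x - 1) + 8*cos(2*x - 1)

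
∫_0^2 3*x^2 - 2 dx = 4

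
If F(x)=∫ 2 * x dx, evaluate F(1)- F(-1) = 0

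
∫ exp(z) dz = exp(z) + C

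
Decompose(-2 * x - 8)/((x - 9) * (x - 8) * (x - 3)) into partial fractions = -7/(15*(x - 3)) + 24/(5*(x - 8)) - 13/(3*(x - 9))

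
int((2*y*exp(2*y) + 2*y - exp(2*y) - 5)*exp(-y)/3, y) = 2*(2*y - 3)*sinh(y)/3 + C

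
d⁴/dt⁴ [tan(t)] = 24*tan(t)^5 + 40*tan(t)^3 + 16*tan(t)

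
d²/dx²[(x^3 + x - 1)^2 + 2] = 30*x^4 + 24*x^2 - 12*x + 2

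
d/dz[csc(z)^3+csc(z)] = -(1 + 3/sin(z)^2)*cos(z)/sin(z)^2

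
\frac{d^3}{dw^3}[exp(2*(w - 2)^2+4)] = 64*w^3*exp(2*w^2 - 8*w + 12) - 384*w^2*exp(2*w^2 - 8*w + 12) + 816*w*exp(2*w^2 - 8*w + 12) - 608*exp(2*w^2 - 8*w + 12)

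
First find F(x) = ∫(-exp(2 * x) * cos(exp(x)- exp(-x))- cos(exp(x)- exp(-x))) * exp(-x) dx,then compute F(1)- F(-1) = -2*sin(E - exp(-1))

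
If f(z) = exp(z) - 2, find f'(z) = exp(z)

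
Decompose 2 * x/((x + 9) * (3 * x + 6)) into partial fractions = 6/(7*(x + 9)) - 4/(21*(x + 2))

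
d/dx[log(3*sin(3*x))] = 3/tan(3*x)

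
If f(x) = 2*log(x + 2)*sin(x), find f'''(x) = (-2*x^3*log(x + 2)*cos(x) - 12*x^2*log(x + 2)*cos(x) - 6*x^2*sin(x) - 24*x*log(x + 2)*cos(x) - 24*x*sin(x) - 6*x*cos(x) - 16*log(x + 2)*cos(x) - 20*sin(x) - 12*cos(x))/(x^3 + 6*x^2 + 12*x + 8)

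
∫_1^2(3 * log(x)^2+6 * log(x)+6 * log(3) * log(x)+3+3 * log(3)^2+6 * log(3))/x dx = -(1 + log(3))^3 + (1 + log(6))^3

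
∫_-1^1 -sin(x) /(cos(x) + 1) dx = 0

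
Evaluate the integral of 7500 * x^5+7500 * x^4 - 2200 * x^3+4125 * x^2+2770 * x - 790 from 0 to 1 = 4170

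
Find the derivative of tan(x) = cos(x)^(-2)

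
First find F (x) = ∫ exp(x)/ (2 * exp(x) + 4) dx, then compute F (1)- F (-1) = -log(exp(-1) + 2)/2 + log(2 + E)/2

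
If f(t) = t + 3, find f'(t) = 1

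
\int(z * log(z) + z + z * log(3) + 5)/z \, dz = (z + 5)*log(3*z) + C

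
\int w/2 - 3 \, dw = w^2/4 - 3*w + C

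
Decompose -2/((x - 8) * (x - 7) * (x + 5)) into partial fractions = -1/(78*(x + 5)) + 1/(6*(x - 7)) - 2/(13*(x - 8))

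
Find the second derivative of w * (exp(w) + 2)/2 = w*exp(w)/2 + exp(w)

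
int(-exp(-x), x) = exp(-x) + C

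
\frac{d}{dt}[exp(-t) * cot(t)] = (-cot(t)^2 - cot(t) - 1)*exp(-t)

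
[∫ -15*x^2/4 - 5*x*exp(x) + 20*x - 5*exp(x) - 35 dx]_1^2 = -10*exp(2) - 55/4 + 5*E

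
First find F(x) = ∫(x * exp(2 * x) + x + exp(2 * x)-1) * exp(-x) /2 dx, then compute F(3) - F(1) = -E/2 - 3*exp(-3)/2 + exp(-1)/2 + 3*exp(3)/2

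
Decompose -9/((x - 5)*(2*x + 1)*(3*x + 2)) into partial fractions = -81/(17*(3*x + 2)) + 36/(11*(2*x + 1)) - 9/(187*(x - 5))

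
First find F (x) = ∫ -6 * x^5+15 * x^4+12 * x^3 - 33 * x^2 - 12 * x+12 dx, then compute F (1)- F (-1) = 8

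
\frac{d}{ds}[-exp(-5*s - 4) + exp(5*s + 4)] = (5*exp(10*s + 8) + 5)*exp(-5*s - 4)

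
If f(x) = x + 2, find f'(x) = 1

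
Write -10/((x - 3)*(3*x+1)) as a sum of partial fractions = 3/(3*x + 1) - 1/(x - 3)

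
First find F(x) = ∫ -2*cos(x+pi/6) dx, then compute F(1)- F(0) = 1 - 2*sin(pi/6 + 1)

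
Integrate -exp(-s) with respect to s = exp(-s) + C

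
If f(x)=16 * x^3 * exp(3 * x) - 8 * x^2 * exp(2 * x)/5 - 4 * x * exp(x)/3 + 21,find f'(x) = 48*x^3*exp(3*x) + 48*x^2*exp(3*x) - 16*x^2*exp(2*x)/5 - 16*x*exp(2*x)/5 - 4*x*exp(x)/3 - 4*exp(x)/3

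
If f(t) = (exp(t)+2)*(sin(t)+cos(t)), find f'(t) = 2*exp(t)*cos(t) - 2*sin(t) + 2*cos(t)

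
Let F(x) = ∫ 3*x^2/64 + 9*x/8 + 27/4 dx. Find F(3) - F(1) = 589/32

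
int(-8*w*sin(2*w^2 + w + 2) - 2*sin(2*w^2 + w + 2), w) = 2*cos(2*w^2 + w + 2) + C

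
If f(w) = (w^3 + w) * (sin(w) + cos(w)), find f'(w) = sqrt(2)*(w^3*cos(w + pi/4) + 3*w^2*sin(w + pi/4) + w*cos(w + pi/4) + sin(w + pi/4))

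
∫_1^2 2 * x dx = 3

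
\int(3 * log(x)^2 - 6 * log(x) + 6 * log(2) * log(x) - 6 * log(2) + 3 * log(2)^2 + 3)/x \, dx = (log(2*x) - 1)^3 + C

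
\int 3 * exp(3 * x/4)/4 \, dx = exp(3*x/4) + C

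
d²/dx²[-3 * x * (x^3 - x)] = 6 - 36*x^2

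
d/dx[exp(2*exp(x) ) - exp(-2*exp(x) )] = (2*exp(x) + 2*exp(x + 4*exp(x)))*exp(-2*exp(x))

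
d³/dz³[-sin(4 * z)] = 64*cos(4*z)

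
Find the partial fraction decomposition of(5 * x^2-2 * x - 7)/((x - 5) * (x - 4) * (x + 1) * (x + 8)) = -47/(156*(x + 8)) - 13/(12*(x - 4)) + 18/(13*(x - 5))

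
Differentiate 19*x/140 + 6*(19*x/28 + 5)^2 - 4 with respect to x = 1083*x/196 + 817/20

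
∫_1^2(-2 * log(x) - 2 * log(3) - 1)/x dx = -log(6)^2 - log(6) + log(3) + log(3)^2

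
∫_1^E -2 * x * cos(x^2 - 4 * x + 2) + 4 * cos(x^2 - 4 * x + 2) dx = -sin(1) + sin(2 - (-2 + E)^2)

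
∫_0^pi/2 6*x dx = 3*pi^2/4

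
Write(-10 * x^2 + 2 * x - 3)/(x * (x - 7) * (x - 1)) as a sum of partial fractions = 11/(6*(x - 1)) - 479/(42*(x - 7)) - 3/(7*x)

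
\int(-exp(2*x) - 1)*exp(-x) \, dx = -2*sinh(x) + C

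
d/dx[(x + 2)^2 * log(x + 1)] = (2*x^2*log(x + 1) + x^2 + 6*x*log(x + 1) + 4*x + 4*log(x + 1) + 4)/(x + 1)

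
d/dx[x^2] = 2*x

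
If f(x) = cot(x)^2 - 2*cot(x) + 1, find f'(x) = 2*(1 - cos(x)/sin(x))/sin(x)^2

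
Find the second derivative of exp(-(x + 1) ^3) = (9*x^4 + 36*x^3 + 54*x^2 + 30*x + 3)*exp(-x^3 - 3*x^2 - 3*x - 1)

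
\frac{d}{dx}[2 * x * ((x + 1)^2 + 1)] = 6*x^2 + 8*x + 4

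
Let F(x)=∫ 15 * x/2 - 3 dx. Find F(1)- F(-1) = -6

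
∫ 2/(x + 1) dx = 2*log(x + 1) + C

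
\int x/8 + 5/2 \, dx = x^2/16 + 5*x/2 + C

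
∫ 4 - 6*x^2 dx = -2*x^3 + 4*x + C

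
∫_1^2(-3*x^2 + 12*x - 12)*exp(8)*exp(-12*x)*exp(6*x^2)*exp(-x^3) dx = 1 - E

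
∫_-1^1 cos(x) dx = 2*sin(1)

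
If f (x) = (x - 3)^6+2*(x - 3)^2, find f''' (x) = 120*x^3 - 1080*x^2 + 3240*x - 3240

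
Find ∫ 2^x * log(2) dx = 2^x + C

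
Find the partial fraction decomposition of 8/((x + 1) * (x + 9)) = -1/(x + 9) + 1/(x + 1)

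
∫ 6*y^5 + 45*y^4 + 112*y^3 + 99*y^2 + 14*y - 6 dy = y^6 + 9*y^5 + 28*y^4 + 33*y^3 + 7*y^2 - 6*y + C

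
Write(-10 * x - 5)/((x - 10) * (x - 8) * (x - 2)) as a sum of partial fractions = -25/(48*(x - 2)) + 85/(12*(x - 8)) - 105/(16*(x - 10))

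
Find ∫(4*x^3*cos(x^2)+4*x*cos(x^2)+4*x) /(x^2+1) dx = 2*log(x^2 + 1) + 2*sin(x^2) + C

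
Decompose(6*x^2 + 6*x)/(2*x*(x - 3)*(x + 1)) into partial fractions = 3/(x - 3)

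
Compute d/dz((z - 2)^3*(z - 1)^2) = 5*z^4 - 32*z^3 + 75*z^2 - 76*z + 28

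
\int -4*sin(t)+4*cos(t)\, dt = 4*sqrt(2)*sin(t + pi/4) + C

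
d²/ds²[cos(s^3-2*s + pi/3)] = -9*s^4*cos(s^3 - 2*s + pi/3) + 12*s^2*cos(s^3 - 2*s + pi/3) - 6*s*sin(s^3 - 2*s + pi/3) - 4*cos(s^3 - 2*s + pi/3)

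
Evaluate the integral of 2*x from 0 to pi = pi^2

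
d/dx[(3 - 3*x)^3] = -81*x^2 + 162*x - 81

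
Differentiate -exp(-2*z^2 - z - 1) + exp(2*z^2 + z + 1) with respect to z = (4*z*exp(4*z^2 + 2*z + 2) + 4*z + exp(4*z^2 + 2*z + 2) + 1)*exp(-2*z^2 - z - 1)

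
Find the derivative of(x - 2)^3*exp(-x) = (-x^3 + 9*x^2 - 24*x + 20)*exp(-x)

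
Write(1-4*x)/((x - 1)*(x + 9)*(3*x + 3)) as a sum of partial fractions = 37/(240*(x + 9)) - 5/(48*(x + 1)) - 1/(20*(x - 1))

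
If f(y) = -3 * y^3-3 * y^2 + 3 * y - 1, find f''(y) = -18*y - 6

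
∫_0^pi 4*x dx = 2*pi^2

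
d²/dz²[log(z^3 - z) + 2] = (-3*z^4 - 1)/(z^6 - 2*z^4 + z^2)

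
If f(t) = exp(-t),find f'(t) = -exp(-t)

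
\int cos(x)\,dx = sin(x) + C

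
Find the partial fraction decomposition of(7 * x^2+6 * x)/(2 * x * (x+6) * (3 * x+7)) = -31/(22*(3*x + 7)) + 18/(11*(x + 6))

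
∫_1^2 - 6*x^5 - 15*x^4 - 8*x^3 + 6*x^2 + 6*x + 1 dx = -162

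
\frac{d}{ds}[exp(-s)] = -exp(-s)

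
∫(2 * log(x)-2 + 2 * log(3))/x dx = (log(3*x) - 1)^2 + C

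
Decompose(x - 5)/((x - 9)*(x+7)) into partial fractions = 3/(4*(x + 7)) + 1/(4*(x - 9))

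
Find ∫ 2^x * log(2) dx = 2^x + C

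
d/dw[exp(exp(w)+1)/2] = exp(w + exp(w) + 1)/2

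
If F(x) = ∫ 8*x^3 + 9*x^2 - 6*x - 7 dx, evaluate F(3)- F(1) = 200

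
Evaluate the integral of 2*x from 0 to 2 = 4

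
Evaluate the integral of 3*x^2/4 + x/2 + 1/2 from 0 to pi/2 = pi^2/16 + pi/4 + pi^3/32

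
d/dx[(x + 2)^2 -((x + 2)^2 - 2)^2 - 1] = -4*x^3 - 24*x^2 - 38*x - 12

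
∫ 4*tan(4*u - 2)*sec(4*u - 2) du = sec(4*u - 2) + C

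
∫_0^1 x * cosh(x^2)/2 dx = sinh(1)/4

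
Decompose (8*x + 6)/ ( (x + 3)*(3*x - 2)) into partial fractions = 34/(11*(3*x - 2)) + 18/(11*(x + 3))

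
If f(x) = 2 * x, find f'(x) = 2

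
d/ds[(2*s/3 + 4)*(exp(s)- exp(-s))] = (2*s*exp(2*s) + 2*s + 14*exp(2*s) + 10)*exp(-s)/3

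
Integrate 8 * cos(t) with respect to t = 8*sin(t) + C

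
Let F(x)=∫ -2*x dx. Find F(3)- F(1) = -8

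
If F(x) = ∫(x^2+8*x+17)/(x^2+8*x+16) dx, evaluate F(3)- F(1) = 72/35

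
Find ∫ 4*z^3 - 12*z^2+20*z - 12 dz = z^4 - 4*z^3 + 10*z^2 - 12*z + C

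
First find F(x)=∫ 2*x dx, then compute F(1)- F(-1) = 0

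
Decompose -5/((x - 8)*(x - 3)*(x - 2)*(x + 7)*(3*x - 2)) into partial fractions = 405/(14168*(3*x - 2)) - 1/(6210*(x + 7)) - 5/(216*(x - 2)) + 1/(70*(x - 3)) - 1/(1980*(x - 8))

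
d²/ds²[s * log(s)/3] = 1/(3*s)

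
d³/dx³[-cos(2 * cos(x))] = 8*sin(x)^3*sin(2*cos(x)) + 2*sin(x)*sin(2*cos(x)) + 12*sin(x)*cos(x)*cos(2*cos(x))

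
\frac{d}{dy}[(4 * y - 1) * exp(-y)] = (5 - 4*y)*exp(-y)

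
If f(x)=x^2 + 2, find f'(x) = 2*x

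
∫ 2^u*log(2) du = 2^u + C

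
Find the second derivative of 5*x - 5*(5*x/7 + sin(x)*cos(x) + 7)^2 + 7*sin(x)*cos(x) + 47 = 100*x*sin(2*x)/7 - 20*(1 - cos(2*x))^2 + 126*sin(2*x) - 380*cos(2*x)/7 + 1220/49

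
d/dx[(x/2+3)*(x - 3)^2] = 3*x^2/2 - 27/2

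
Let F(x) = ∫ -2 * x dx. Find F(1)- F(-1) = 0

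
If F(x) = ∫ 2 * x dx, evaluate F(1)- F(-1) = 0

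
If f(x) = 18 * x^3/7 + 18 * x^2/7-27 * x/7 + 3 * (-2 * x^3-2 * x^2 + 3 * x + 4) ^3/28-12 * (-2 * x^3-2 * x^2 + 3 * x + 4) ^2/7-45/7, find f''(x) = -432*x^7/7 - 144*x^6 + 54*x^5 + 1080*x^4/7 - 750*x^3/7 - 198*x^2/7 + 333*x/2 + 222/7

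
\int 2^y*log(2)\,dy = 2^y + C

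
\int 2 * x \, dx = x^2 + C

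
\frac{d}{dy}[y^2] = 2*y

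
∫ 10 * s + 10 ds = 5*s^2 + 10*s + C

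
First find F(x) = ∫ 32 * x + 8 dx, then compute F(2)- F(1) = 56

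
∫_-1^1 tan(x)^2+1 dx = 2*tan(1)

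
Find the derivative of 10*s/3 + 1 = 10/3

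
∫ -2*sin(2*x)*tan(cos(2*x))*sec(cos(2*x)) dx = sec(cos(2*x)) + C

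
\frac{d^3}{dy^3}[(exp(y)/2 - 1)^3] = 27*exp(3*y)/8 - 6*exp(2*y) + 3*exp(y)/2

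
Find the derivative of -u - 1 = -1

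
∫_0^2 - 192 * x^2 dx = -512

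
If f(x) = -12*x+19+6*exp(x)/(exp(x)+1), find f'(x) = (-12*exp(2*x) - 18*exp(x) - 12)/(exp(2*x) + 2*exp(x) + 1)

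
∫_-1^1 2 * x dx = 0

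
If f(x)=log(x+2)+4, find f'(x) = 1/(x + 2)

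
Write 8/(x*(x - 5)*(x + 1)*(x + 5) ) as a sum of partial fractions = -1/(25*(x + 5)) + 1/(3*(x + 1)) + 2/(75*(x - 5)) - 8/(25*x)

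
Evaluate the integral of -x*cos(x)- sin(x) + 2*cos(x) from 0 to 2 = 0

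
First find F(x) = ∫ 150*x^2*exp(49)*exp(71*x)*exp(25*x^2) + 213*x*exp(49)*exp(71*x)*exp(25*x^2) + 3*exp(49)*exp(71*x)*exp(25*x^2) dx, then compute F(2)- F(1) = -3*exp(145) + 6*exp(291)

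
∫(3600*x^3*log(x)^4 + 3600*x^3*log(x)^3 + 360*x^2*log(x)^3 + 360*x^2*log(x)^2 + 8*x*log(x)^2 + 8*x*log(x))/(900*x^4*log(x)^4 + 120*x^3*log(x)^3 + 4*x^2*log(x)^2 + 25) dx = log((6*x^2*log(x)^2 + 2*x*log(x)/5)^2 + 1) + C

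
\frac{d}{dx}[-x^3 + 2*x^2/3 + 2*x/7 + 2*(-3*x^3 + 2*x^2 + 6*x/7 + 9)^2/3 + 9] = 36*x^5 - 40*x^4 - 64*x^3/21 - 729*x^2/7 + 7396*x/147 + 74/7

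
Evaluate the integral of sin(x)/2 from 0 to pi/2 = 1/2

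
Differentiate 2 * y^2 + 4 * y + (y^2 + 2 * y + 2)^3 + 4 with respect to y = 6*y^5 + 30*y^4 + 72*y^3 + 96*y^2 + 76*y + 28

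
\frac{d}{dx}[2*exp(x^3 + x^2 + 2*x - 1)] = 6*x^2*exp(x^3 + x^2 + 2*x - 1) + 4*x*exp(x^3 + x^2 + 2*x - 1) + 4*exp(x^3 + x^2 + 2*x - 1)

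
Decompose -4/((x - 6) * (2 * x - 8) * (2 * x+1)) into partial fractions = -8/(117*(2*x + 1)) + 1/(9*(x - 4)) - 1/(13*(x - 6))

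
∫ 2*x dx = x^2 + C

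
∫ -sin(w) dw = cos(w) + C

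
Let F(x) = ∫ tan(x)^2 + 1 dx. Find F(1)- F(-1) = 2*tan(1)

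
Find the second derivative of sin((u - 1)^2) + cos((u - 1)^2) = -4*sqrt(2)*u^2*sin(u^2 - 2*u + pi/4 + 1) + 8*sqrt(2)*u*sin(u^2 - 2*u + pi/4 + 1) - 6*sin(u^2 - 2*u + 1) - 2*cos(u^2 - 2*u + 1)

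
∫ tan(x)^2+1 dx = tan(x) + C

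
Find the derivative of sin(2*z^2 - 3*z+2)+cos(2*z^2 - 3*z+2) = -4*z*sin(2*z^2 - 3*z + 2) + 4*z*cos(2*z^2 - 3*z + 2) + 3*sin(2*z^2 - 3*z + 2) - 3*cos(2*z^2 - 3*z + 2)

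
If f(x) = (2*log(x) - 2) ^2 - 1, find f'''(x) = (16*log(x) - 40)/x^3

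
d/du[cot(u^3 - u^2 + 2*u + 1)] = (-3*u^2 + 2*u - 2)/sin(u^3 - u^2 + 2*u + 1)^2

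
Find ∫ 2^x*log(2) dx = 2^x + C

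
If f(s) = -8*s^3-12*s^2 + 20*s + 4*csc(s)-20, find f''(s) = -48*s - 24 - 4/sin(s) + 8/sin(s)^3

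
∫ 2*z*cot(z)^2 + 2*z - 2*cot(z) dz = -2*z*cot(z) + C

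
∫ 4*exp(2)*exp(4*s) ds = exp(4*s + 2) + C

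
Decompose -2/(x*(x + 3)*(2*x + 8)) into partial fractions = -1/(4*(x + 4)) + 1/(3*(x + 3)) - 1/(12*x)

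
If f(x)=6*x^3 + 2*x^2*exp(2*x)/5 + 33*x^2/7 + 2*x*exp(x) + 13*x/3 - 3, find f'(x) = 4*x^2*exp(2*x)/5 + 18*x^2 + 4*x*exp(2*x)/5 + 2*x*exp(x) + 66*x/7 + 2*exp(x) + 13/3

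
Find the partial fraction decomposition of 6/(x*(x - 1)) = 6/(x - 1) - 6/x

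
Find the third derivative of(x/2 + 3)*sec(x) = (-x*sin(x)/(2*cos(x)) + 3*x*sin(x)/cos(x)^3 - 3*sin(x)/cos(x) + 18*sin(x)/cos(x)^3 - 3/2 + 3/cos(x)^2)/cos(x)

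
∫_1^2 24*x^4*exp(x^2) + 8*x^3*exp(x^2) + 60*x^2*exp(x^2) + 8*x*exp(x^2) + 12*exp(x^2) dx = -28*E + 136*exp(4)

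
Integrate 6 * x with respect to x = 3*x^2 + C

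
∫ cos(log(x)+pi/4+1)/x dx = sin(log(x) + pi/4 + 1) + C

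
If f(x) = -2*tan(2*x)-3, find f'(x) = -4/cos(2*x)^2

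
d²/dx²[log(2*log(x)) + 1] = (-log(x) - 1)/(x^2*log(x)^2)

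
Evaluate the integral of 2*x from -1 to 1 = 0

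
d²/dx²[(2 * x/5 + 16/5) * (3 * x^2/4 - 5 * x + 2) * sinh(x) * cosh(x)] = 3*x^3*sinh(2*x)/5 + 4*x^2*sinh(2*x)/5 + 9*x^2*cosh(2*x)/5 - 59*x*sinh(2*x)/2 + 8*x*cosh(2*x)/5 + 66*sinh(2*x)/5 - 152*cosh(2*x)/5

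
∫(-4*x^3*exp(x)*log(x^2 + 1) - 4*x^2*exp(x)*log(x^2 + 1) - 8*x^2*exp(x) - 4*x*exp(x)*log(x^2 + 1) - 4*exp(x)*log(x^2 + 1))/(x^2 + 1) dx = -4*x*exp(x)*log(x^2 + 1) + C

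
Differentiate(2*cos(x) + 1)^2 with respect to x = -4*(2*cos(x) + 1)*sin(x)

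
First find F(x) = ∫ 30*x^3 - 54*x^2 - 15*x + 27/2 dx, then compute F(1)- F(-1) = -9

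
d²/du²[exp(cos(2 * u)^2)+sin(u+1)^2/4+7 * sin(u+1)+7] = 16*exp(cos(2*u)^2)*sin(2*u)^2*cos(2*u)^2 + 8*exp(cos(2*u)^2)*sin(2*u)^2 - 8*exp(cos(2*u)^2)*cos(2*u)^2 - sin(u + 1)^2/2 - 7*sin(u + 1) + cos(u + 1)^2/2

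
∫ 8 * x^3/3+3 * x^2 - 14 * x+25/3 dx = 2*x^4/3 + x^3 - 7*x^2 + 25*x/3 + C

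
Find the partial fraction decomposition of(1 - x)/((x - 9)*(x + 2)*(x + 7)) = 1/(10*(x + 7)) - 3/(55*(x + 2)) - 1/(22*(x - 9))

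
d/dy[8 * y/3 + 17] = 8/3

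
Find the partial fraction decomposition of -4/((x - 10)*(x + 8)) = 2/(9*(x + 8)) - 2/(9*(x - 10))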